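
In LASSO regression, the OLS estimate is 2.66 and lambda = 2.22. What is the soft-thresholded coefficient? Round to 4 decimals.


Check: |2.66| = 2.66 vs lambda = 2.22.
Since |beta| > lambda, coefficient = sign(beta)*(|beta| - lambda) = 0.4400.
Soft-thresholded coefficient = 0.4400.

0.4400


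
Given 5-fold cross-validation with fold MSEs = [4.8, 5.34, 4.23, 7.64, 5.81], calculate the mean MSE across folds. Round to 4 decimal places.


Add all fold MSEs: 27.8200.
Divide by k = 5: 27.8200/5 = 5.5640.

5.5640


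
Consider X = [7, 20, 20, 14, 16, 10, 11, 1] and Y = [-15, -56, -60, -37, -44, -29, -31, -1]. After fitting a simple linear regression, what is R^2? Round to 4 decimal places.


Fit the OLS line: b0 = 3.2908, b1 = -3.0235.
SSres = 29.8355.
SStot = 2752.8750.
R^2 = 1 - 29.8355/2752.8750 = 0.9892.

0.9892


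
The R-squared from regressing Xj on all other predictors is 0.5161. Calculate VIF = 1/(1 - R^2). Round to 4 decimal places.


Using VIF = 1/(1 - R^2_j):
1 - 0.5161 = 0.4839.
VIF = 2.0665.

2.0665


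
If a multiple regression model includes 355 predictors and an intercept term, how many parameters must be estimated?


Total coefficients = number of predictors + 1 (for the intercept).
= 355 + 1 = 356.

356


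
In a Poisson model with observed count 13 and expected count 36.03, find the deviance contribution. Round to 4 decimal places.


y/mu = 13/36.03 = 0.360810 (approx.), and ln(13/36.03) = -1.019403.
y * ln(y/mu) = 13 * -1.019403 = -13.252239.
y - mu = -23.03.
D = 2 * (-13.252239 - -23.03) = 19.555522, which rounds to 19.5555.

19.5555


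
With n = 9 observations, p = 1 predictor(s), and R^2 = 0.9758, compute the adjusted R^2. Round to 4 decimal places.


Plug in: Adj R^2 = 1 - (1 - 0.9758) * 8/7.
= 1 - 0.0242 * 8/7
= 1 - 0.1936 / 7
= 1 - 0.0277 = 0.9723.

0.9723


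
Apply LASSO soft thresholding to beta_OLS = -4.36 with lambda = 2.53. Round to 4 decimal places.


Check: |-4.36| = 4.36 vs lambda = 2.53.
Since |beta| > lambda, coefficient = sign(beta)*(|beta| - lambda) = -1.8300.
Soft-thresholded coefficient = -1.8300.

-1.8300


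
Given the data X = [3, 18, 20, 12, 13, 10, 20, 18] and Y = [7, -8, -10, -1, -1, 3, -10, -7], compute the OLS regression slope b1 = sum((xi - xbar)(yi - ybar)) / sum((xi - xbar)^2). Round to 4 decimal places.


Calculate xbar = 14.2500, ybar = -3.3750.
S_xx = 245.5000, S_xy = -259.2500.
Using b1 = S_xy / S_xx = -259.2500 / 245.5000, we get b1 = -1.0560.

-1.0560


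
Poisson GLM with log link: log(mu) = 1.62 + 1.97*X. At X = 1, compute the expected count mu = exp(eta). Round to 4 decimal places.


Compute eta = 1.62 + 1.97 * 1 = 3.5900.
Apply inverse link: mu = e^3.5900 = 36.2341.

36.2341


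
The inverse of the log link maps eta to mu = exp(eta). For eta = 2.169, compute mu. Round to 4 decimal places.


The inverse log link gives:
mu = exp(2.169) = 8.7495.

8.7495


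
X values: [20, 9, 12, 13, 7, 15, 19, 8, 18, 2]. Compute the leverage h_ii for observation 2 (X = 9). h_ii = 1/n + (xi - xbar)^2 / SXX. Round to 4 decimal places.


Mean of X: xbar = 12.3000.
SXX = 308.1000.
For X = 9: h = 1/10 + (9 - 12.3000)^2/308.1000 = 0.1353.

0.1353


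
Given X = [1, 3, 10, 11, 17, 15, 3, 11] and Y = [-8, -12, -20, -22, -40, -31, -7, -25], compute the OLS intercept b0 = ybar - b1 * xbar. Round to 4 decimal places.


Compute b1 = -1.8892 from the OLS formula.
With xbar = 8.8750 and ybar = -20.6250, the intercept is:
b0 = -20.6250 - -1.8892 * 8.8750 = -3.8581.

-3.8581


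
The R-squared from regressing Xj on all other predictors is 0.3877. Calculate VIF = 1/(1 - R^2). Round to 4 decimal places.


Denominator: 1 - 0.3877 = 0.6123.
VIF = 1 / 0.6123 = 1.6332.

1.6332


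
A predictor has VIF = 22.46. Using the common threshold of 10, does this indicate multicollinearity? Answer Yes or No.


The threshold is 10.
VIF = 22.46 is >= 10.
Multicollinearity indication: Yes.

Yes


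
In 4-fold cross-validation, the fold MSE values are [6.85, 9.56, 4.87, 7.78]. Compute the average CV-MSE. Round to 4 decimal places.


Total MSE across folds = 29.0600.
CV-MSE = 29.0600/4 = 7.2650.

7.2650


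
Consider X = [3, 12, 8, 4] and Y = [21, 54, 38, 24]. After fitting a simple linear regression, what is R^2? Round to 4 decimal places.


After computing the OLS fit (b0=9.4778, b1=3.6700):
SSres = 1.2217, SStot = 684.7500.
R^2 = 1 - 1.2217/684.7500 = 0.9982.

0.9982


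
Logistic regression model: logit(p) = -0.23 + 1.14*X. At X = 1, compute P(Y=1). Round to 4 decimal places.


z = -0.23 + 1.14 * 1 = 0.9100.
Sigmoid: P = 1 / (1 + exp(-0.9100)) = 0.7130.

0.7130


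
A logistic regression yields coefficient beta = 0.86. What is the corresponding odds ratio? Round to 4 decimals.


Odds ratio = exp(beta) = exp(0.86).
= 2.3632.

2.3632


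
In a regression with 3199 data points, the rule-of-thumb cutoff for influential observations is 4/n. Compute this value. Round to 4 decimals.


Using the rule of thumb:
Threshold = 4 / 3199 = 0.0013.

0.0013


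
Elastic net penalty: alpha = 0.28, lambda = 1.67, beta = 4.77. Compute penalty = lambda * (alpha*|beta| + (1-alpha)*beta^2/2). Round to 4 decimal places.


L1 component = 0.28 * |4.77| = 1.3356.
L2 component = 0.72 * 4.77^2 / 2 = 8.1910.
Penalty = 1.67 * (1.3356 + 8.1910) = 1.67 * 9.5266 = 15.9095.

15.9095


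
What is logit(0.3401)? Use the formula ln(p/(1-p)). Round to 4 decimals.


The odds are p/(1-p) = 0.3401 / 0.6599 = 0.5154.
logit(p) = ln(0.5154) = -0.6628.

-0.6628


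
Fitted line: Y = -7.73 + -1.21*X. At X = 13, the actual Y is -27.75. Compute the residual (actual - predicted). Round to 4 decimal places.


Predicted = -7.73 + -1.21 * 13 = -23.4600.
Residual = -27.75 - -23.4600 = -4.2900.

-4.2900


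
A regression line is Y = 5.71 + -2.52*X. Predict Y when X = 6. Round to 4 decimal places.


Predicted value:
Y = 5.71 + (-2.52)(6) = 5.71 + -15.1200 = -9.4100.

-9.4100


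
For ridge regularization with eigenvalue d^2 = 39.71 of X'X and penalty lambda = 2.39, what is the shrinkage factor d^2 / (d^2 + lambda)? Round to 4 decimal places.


Compute the denominator: 39.71 + 2.39 = 42.1000.
Shrinkage factor = 39.71 / 42.1000 = 0.9432.

0.9432


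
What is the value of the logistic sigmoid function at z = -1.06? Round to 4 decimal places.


exp(1.0600) = 2.8864.
1 + exp(-z) = 3.8864.
sigmoid = 1/3.8864 = 0.2573.

0.2573


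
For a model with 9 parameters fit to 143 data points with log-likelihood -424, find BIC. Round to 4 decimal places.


Compute k*ln(n) = 9*ln(143) = 9*4.962845 = 44.665605.
Then -2*loglik = 848.
BIC = 44.665605 + 848 = 892.665605, which rounds to 892.6656.

892.6656


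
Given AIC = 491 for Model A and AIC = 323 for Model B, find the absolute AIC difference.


|AIC_A - AIC_B| = |491 - 323| = 168.
Model B is preferred (lower AIC).

168


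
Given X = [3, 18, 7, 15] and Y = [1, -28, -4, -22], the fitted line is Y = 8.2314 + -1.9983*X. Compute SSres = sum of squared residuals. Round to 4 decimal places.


Compute predicted values, then residuals = yi - yhat_i.
Residuals: [-1.2365, -0.2620, 1.7567, -0.2569].
SSres = sum(residual^2) = 4.7496.

4.7496


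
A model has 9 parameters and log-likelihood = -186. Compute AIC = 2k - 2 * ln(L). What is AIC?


AIC = 2k - 2*loglik = 2(9) - 2(-186).
= 18 + 372 = 390.

390


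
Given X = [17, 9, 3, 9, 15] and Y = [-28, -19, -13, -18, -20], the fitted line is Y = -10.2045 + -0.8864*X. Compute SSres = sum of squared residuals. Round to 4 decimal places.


Predicted values from Y = -10.2045 + -0.8864*X.
Residuals: [-2.7267, -0.8179, -0.1363, 0.1821, 3.5005].
SSres = 20.4091.

20.4091


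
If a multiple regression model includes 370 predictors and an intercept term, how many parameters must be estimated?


Including the intercept, the model has 370 predictor coefficients + 1 intercept.
Total = 371.

371


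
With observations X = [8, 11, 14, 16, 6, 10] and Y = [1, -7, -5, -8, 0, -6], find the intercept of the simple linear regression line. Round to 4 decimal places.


First find the slope: b1 = -0.8160.
Means: xbar = 10.8333, ybar = -4.1667.
b0 = ybar - b1 * xbar = -4.1667 - -0.8160 * 10.8333 = 4.6731.

4.6731


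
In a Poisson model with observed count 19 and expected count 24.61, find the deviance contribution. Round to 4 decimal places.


y/mu = 19/24.61 = 0.772044 (approx.), and ln(19/24.61) = -0.258714.
y * ln(y/mu) = 19 * -0.258714 = -4.915566.
y - mu = -5.61.
D = 2 * (-4.915566 - -5.61) = 1.388868, which rounds to 1.3889.

1.3889


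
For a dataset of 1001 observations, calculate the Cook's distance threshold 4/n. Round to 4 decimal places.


Using the rule of thumb:
Threshold = 4 / 1001 = 0.0040.

0.0040


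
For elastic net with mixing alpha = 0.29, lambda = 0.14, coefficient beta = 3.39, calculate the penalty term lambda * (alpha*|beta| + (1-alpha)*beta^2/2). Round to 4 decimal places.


alpha * |beta| = 0.29 * 3.39 = 0.9831.
(1-alpha) * beta^2/2 = 0.71 * 11.4921/2 = 4.0797.
Total = 0.14 * (0.9831 + 4.0797) = 0.7088.

0.7088


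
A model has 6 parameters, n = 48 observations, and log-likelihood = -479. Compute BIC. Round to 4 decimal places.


Compute k*ln(n) = 6*ln(48) = 6*3.871201 = 23.227206.
Then -2*loglik = 958.
BIC = 23.227206 + 958 = 981.227206, which rounds to 981.2272.

981.2272


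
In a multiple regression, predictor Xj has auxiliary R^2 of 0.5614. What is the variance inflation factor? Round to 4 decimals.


Using VIF = 1/(1 - R^2_j):
1 - 0.5614 = 0.4386.
VIF = 2.2800.

2.2800


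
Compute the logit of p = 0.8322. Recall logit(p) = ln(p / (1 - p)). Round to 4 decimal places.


The odds are p/(1-p) = 0.8322 / 0.1678 = 4.9595.
logit(p) = ln(4.9595) = 1.6013.

1.6013


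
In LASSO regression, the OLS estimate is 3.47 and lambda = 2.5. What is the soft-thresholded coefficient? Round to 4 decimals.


Absolute value: |3.47| = 3.47.
Compare to lambda = 2.5.
Since |beta| > lambda, coefficient = sign(beta)*(|beta| - lambda) = 0.9700.

0.9700


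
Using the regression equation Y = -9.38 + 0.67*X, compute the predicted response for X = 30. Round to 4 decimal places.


Plug X = 30 into Y = -9.38 + 0.67*X:
Y = -9.38 + 20.1000 = 10.7200.

10.7200


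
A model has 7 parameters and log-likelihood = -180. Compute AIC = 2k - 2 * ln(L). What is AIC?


Compute:
2k = 2*7 = 14.
-2*loglik = -2*(-180) = 360.
AIC = 14 + 360 = 374.

374


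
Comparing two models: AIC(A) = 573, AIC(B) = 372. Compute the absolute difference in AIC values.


|AIC_A - AIC_B| = |573 - 372| = 201.
Model B is preferred (lower AIC).

201


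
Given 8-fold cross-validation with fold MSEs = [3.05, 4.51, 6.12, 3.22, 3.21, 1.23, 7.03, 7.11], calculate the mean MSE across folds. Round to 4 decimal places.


Add all fold MSEs: 35.4800.
Divide by k = 8: 35.4800/8 = 4.4350.

4.4350


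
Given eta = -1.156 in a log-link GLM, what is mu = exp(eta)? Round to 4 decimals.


mu = exp(eta) = exp(-1.156).
= 0.3147.

0.3147


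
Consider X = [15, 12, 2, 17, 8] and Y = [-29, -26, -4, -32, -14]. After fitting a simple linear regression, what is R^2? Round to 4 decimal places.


Fit the OLS line: b0 = -0.0504, b1 = -1.9398.
SSres = 10.6821.
SStot = 548.0000.
R^2 = 1 - 10.6821/548.0000 = 0.9805.

0.9805


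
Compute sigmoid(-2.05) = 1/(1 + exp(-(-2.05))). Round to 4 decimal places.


exp(2.0500) = 7.7679.
1 + exp(-z) = 8.7679.
sigmoid = 1/8.7679 = 0.1141.

0.1141


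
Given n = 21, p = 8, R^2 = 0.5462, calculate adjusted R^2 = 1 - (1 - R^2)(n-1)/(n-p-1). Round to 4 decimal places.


Adjusted R^2 = 1 - (1 - R^2) * (n-1)/(n-p-1).
(1 - R^2) = 0.4538.
(n-1)/(n-p-1) = 20/12.
(1 - R^2) * (n-1) = 0.4538 * 20 = 9.0760.
Divide by (n-p-1): 9.0760 / 12 = 0.7563.
Adj R^2 = 1 - 0.7563 = 0.2437.

0.2437


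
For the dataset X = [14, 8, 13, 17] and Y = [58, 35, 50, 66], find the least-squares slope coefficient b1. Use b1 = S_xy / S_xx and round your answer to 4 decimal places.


Calculate xbar = 13.0000, ybar = 52.2500.
S_xx = 42.0000, S_xy = 147.0000.
Using b1 = S_xy / S_xx = 147.0000 / 42.0000, we get b1 = 3.5000.

3.5000


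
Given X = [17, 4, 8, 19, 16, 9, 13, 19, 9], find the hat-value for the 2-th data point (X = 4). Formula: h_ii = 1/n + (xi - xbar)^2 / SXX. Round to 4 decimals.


Compute xbar = 12.6667 with n = 9 observations.
SXX = 234.0000.
Leverage = 1/9 + (4 - 12.6667)^2/234.0000 = 0.4321.

0.4321


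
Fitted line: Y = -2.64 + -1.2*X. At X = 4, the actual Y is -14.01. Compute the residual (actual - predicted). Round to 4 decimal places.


Fitted value at X = 4 is yhat = -2.64 + -1.2*4 = -7.4400.
Residual = -14.01 - -7.4400 = -6.5700.

-6.5700


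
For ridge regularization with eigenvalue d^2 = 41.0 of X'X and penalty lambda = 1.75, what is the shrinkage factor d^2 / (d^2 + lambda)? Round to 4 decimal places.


d^2 + lambda = 41.0 + 1.75 = 42.7500.
Shrinkage factor = 41.0/42.7500 = 0.9591.

0.9591


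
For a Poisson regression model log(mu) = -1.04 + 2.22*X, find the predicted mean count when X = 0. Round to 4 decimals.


Linear predictor: eta = -1.04 + (2.22)(0) = -1.0400.
Expected count: mu = exp(-1.0400) = 0.3535.

0.3535


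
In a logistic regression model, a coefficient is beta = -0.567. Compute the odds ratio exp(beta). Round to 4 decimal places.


Odds ratio = exp(beta) = exp(-0.567).
= 0.5672.

0.5672


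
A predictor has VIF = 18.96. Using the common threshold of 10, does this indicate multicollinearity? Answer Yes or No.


Check: VIF = 18.96 vs threshold = 10.
Since 18.96 >= 10, the answer is Yes.

Yes


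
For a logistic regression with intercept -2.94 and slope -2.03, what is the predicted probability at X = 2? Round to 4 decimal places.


Linear predictor: z = -2.94 + -2.03 * 2 = -7.0000.
P = 1/(1 + exp(7.0000)) = 1/(1 + 1096.6332) = 0.0009.

0.0009


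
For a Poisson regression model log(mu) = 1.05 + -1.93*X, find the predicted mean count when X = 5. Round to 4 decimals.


Linear predictor: eta = 1.05 + (-1.93)(5) = -8.6000.
Expected count: mu = exp(-8.6000) = 0.0002.

0.0002


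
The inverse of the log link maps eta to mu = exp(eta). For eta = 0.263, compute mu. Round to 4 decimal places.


The inverse log link gives:
mu = exp(0.263) = 1.3008.

1.3008


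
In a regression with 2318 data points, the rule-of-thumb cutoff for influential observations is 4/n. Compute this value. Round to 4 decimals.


The threshold is 4/n.
4/2318 = 0.0017.

0.0017


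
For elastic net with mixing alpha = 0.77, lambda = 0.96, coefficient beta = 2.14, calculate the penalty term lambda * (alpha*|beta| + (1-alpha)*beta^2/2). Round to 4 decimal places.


alpha * |beta| = 0.77 * 2.14 = 1.6478.
(1-alpha) * beta^2/2 = 0.23 * 4.5796/2 = 0.5267.
Total = 0.96 * (1.6478 + 0.5267) = 2.0875.

2.0875


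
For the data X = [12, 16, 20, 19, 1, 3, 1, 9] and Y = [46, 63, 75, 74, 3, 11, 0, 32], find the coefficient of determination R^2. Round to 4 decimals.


The fitted line is Y = -2.0439 + 3.9550*X.
SSres = 17.1216, SStot = 6788.0000.
R^2 = 1 - SSres/SStot = 0.9975.

0.9975


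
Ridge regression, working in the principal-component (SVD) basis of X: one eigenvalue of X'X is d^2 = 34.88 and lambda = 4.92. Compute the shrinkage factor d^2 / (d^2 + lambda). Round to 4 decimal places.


Denominator = d^2 + lambda = 34.88 + 4.92 = 39.8000.
Shrinkage = 34.88 / 39.8000 = 0.8764.

0.8764


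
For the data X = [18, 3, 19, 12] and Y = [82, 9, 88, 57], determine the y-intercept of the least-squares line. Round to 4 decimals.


First find the slope: b1 = 4.8827.
Means: xbar = 13.0000, ybar = 59.0000.
b0 = ybar - b1 * xbar = 59.0000 - 4.8827 * 13.0000 = -4.4753.

-4.4753


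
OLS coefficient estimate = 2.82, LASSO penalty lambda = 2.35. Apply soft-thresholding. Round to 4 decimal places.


|beta_OLS| = 2.82.
lambda = 2.35.
Since |beta| > lambda, coefficient = sign(beta)*(|beta| - lambda) = 0.4700.
Result = 0.4700.

0.4700


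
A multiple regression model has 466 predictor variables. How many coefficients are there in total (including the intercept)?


Including the intercept, the model has 466 predictor coefficients + 1 intercept.
Total = 467.

467


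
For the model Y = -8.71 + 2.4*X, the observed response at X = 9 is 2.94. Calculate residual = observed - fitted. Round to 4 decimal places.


Predicted = -8.71 + 2.4 * 9 = 12.8900.
Residual = 2.94 - 12.8900 = -9.9500.

-9.9500


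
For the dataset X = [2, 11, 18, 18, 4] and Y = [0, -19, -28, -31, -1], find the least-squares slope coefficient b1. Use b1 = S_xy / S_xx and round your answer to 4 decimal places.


First compute the means: xbar = 10.6000, ybar = -15.8000.
Then S_xx = sum((xi - xbar)^2) = 227.2000.
S_xy = sum((xi - xbar)(yi - ybar)) = -437.6000.
b1 = S_xy / S_xx = -437.6000 / 227.2000 = -1.9261.

-1.9261


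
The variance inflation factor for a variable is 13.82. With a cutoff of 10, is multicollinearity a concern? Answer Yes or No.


Check: VIF = 13.82 vs threshold = 10.
Since 13.82 >= 10, the answer is Yes.

Yes


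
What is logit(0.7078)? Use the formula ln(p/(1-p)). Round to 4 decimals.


The odds are p/(1-p) = 0.7078 / 0.2922 = 2.4223.
logit(p) = ln(2.4223) = 0.8847.

0.8847


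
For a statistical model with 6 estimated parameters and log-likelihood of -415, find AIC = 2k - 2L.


AIC = 2*6 - 2*(-415).
= 12 + 830 = 842.

842


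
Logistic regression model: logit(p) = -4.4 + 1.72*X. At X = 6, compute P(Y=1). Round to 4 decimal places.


Compute z = -4.4 + (1.72)(6) = 5.9200.
exp(-z) = 0.0027.
P = 1/(1 + 0.0027) = 0.9973.

0.9973


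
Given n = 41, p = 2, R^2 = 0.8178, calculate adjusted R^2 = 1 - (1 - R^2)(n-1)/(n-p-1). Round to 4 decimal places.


Using the formula:
(1 - 0.8178) = 0.1822.
Multiply by 40/38: 0.1822 * 40 = 7.2880, then 7.2880 / 38 = 0.1918.
Adj R^2 = 1 - 0.1918 = 0.8082.

0.8082


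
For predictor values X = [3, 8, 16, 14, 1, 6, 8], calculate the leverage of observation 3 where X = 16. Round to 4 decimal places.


n = 7, xbar = 8.0000.
SXX = sum((xi - xbar)^2) = 178.0000.
h = 1/7 + (16 - 8.0000)^2 / 178.0000 = 0.5024.

0.5024


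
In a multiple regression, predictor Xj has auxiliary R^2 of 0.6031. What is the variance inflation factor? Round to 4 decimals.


Using VIF = 1/(1 - R^2_j):
1 - 0.6031 = 0.3969.
VIF = 2.5195.

2.5195


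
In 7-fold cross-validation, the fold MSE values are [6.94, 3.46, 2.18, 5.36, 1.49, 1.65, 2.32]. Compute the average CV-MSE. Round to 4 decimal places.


Sum of fold MSEs = 23.4000.
Average = 23.4000 / 7 = 3.3429.

3.3429


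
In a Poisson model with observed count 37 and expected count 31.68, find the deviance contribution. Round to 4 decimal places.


Compute y*ln(y/mu) = 37*ln(37/31.68) = 37*0.155232 = 5.743584.
y - mu = 5.32.
D = 2*(5.743584 - (5.32)) = 0.847168, which rounds to 0.8472.

0.8472


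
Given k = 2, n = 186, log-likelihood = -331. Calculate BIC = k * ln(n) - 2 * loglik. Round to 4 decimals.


k * ln(n) = 2 * ln(186) = 2 * 5.225747 = 10.451494.
-2 * loglik = -2 * (-331) = 662.
BIC = 10.451494 + 662 = 672.451494, which rounds to 672.4515.

672.4515


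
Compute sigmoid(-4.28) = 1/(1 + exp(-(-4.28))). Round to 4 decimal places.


Compute exp(4.2800) = 72.2404.
Sigmoid = 1 / (1 + 72.2404) = 1 / 73.2404 = 0.0137.

0.0137


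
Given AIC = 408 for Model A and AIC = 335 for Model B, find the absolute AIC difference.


Compute |408 - 335| = 73.
Model B has the smaller AIC.

73


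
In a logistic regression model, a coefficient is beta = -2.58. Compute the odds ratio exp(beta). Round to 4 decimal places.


exp(-2.58) = 0.0758.
So the odds ratio is 0.0758.

0.0758


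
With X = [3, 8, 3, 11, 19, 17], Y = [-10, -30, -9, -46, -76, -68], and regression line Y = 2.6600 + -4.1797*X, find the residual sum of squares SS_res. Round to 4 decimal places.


Compute predicted values, then residuals = yi - yhat_i.
Residuals: [-0.1209, 0.7776, 0.8791, -2.6833, 0.7543, 0.3949].
SSres = sum(residual^2) = 9.3171.

9.3171


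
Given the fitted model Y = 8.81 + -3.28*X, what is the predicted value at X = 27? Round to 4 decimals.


Predicted value:
Y = 8.81 + (-3.28)(27) = 8.81 + -88.5600 = -79.7500.

-79.7500


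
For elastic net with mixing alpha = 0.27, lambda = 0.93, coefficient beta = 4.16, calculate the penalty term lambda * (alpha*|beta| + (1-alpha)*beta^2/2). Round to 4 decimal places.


Compute:
L1 = 0.27 * 4.16 = 1.1232.
L2 = 0.73 * 4.16^2 / 2 = 6.3165.
Penalty = 0.93 * (1.1232 + 6.3165) = 6.9190.

6.9190


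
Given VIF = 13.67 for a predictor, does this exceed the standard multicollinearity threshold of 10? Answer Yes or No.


Compare VIF = 13.67 to the threshold of 10.
13.67 >= 10, so the answer is Yes.

Yes


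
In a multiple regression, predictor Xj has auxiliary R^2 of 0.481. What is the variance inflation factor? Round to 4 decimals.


Denominator: 1 - 0.481 = 0.519.
VIF = 1 / 0.519 = 1.9268.

1.9268


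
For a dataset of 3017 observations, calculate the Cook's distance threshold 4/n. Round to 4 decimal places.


Using the rule of thumb:
Threshold = 4 / 3017 = 0.0013.

0.0013


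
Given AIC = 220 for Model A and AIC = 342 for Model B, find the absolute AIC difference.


Compute |220 - 342| = 122.
Model A has the smaller AIC.

122


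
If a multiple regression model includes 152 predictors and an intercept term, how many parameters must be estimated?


Including the intercept, the model has 152 predictor coefficients + 1 intercept.
Total = 153.

153


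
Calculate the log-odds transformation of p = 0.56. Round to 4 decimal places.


Compute the odds: 0.56/0.44 = 1.2727.
Take the natural log: ln(1.2727) = 0.2412.

0.2412


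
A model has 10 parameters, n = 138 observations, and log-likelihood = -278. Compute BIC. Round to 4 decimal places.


ln(138) = 4.927254.
k * ln(n) = 10 * 4.927254 = 49.272540.
-2L = 556.
BIC = 49.272540 + 556 = 605.272540, which rounds to 605.2725.

605.2725


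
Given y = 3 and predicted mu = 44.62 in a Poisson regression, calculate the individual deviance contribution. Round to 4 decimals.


First: ln(3/44.62) = -2.699570.
Then: 3 * -2.699570 = -8.098710.
y - mu = 3 - 44.62 = -41.62.
D = 2(-8.098710 - -41.62) = 67.042580, which rounds to 67.0426.

67.0426


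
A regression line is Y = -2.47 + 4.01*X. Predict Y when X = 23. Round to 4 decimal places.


Predicted value:
Y = -2.47 + (4.01)(23) = -2.47 + 92.2300 = 89.7600.

89.7600


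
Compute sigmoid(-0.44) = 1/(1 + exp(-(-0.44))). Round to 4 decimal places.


exp(0.4400) = 1.5527.
1 + exp(-z) = 2.5527.
sigmoid = 1/2.5527 = 0.3917.

0.3917


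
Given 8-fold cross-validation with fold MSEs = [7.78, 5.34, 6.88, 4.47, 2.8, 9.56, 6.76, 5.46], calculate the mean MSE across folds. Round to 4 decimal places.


Total MSE across folds = 49.0500.
CV-MSE = 49.0500/8 = 6.1313.

6.1313


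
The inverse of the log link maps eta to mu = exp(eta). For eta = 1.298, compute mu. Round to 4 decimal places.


Apply the inverse link:
mu = e^1.298 = 3.6620.

3.6620


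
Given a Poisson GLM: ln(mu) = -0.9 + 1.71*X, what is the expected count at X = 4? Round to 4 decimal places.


eta = -0.9 + 1.71 * 4 = 5.9400.
mu = exp(5.9400) = 379.9349.

379.9349


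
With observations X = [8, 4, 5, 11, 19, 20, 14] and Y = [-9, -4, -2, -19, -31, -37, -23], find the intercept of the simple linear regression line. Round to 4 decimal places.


The slope is b1 = -2.0820.
Sample means are xbar = 11.5714 and ybar = -17.8571.
Intercept: b0 = -17.8571 - (-2.0820)(11.5714) = 6.2343.

6.2343


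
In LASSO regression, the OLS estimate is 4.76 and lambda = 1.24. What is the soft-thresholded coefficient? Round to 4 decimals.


|beta_OLS| = 4.76.
lambda = 1.24.
Since |beta| > lambda, coefficient = sign(beta)*(|beta| - lambda) = 3.5200.
Result = 3.5200.

3.5200


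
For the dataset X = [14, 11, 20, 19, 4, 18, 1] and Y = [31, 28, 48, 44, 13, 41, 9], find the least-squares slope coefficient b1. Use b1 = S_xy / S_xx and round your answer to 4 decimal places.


Calculate xbar = 12.4286, ybar = 30.5714.
S_xx = 337.7143, S_xy = 677.2857.
Using b1 = S_xy / S_xx = 677.2857 / 337.7143, we get b1 = 2.0055.

2.0055


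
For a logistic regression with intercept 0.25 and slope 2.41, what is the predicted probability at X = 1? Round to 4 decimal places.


Compute z = 0.25 + (2.41)(1) = 2.6600.
exp(-z) = 0.0699.
P = 1/(1 + 0.0699) = 0.9346.

0.9346


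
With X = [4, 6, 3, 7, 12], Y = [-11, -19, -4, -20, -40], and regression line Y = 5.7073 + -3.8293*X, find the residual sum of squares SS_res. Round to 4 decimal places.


Compute predicted values, then residuals = yi - yhat_i.
Residuals: [-1.3901, -1.7315, 1.7806, 1.0978, 0.2443].
SSres = sum(residual^2) = 9.3659.

9.3659


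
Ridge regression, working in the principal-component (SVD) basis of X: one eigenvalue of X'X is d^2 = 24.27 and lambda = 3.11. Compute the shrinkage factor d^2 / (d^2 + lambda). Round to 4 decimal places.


Compute the denominator: 24.27 + 3.11 = 27.3800.
Shrinkage factor = 24.27 / 27.3800 = 0.8864.

0.8864


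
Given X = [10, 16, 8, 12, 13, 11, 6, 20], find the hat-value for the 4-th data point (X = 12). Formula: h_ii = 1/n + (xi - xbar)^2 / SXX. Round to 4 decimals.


Compute xbar = 12.0000 with n = 8 observations.
SXX = 138.0000.
Leverage = 1/8 + (12 - 12.0000)^2/138.0000 = 0.1250.

0.1250


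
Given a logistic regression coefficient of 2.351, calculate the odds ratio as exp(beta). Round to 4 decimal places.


Odds ratio = exp(beta) = exp(2.351).
= 10.4961.

10.4961


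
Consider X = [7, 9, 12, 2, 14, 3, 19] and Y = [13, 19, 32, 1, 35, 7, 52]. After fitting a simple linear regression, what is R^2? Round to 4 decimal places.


After computing the OLS fit (b0=-4.8363, b1=2.9220):
SSres = 28.3666, SStot = 1921.4286.
R^2 = 1 - 28.3666/1921.4286 = 0.9852.

0.9852


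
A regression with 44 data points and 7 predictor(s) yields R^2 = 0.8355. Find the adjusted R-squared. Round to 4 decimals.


Plug in: Adj R^2 = 1 - (1 - 0.8355) * 43/36.
= 1 - 0.1645 * 43/36
= 1 - 7.0735 / 36
= 1 - 0.1965 = 0.8035.

0.8035


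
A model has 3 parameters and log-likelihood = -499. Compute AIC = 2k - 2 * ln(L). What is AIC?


Compute:
2k = 2*3 = 6.
-2*loglik = -2*(-499) = 998.
AIC = 6 + 998 = 1004.

1004


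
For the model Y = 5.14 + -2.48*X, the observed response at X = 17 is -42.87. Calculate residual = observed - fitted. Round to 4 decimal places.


Compute yhat = 5.14 + (-2.48)(17) = -37.0200.
Residual = actual - predicted = -42.87 - -37.0200 = -5.8500.

-5.8500


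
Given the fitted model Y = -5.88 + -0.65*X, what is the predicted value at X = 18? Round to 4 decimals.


Substitute X = 18 into the equation:
Y = -5.88 + -0.65 * 18 = -5.88 + -11.7000 = -17.5800.

-17.5800


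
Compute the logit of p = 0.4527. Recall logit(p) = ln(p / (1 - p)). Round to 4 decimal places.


Compute the odds: 0.4527/0.5473 = 0.8272.
Take the natural log: ln(0.8272) = -0.1898.

-0.1898


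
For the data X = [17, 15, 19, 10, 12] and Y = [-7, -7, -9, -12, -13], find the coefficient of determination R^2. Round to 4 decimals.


The fitted line is Y = -17.7782 + 0.5602*X.
SSres = 14.5075, SStot = 31.2000.
R^2 = 1 - SSres/SStot = 0.5350.

0.5350


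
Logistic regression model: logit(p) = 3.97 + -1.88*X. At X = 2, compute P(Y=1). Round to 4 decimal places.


Linear predictor: z = 3.97 + -1.88 * 2 = 0.2100.
P = 1/(1 + exp(-0.2100)) = 1/(1 + 0.8106) = 0.5523.

0.5523


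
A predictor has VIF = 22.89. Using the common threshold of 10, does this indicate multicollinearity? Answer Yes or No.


Check: VIF = 22.89 vs threshold = 10.
Since 22.89 >= 10, the answer is Yes.

Yes


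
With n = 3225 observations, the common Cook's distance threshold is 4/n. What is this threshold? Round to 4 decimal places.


The threshold is 4/n.
4/3225 = 0.0012.

0.0012


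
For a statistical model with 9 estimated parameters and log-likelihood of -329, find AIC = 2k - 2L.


AIC = 2k - 2*loglik = 2(9) - 2(-329).
= 18 + 658 = 676.

676


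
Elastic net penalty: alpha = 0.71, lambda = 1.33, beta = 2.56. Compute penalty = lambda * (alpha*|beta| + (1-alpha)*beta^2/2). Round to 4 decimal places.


alpha * |beta| = 0.71 * 2.56 = 1.8176.
(1-alpha) * beta^2/2 = 0.29 * 6.5536/2 = 0.9503.
Total = 1.33 * (1.8176 + 0.9503) = 3.6813.

3.6813


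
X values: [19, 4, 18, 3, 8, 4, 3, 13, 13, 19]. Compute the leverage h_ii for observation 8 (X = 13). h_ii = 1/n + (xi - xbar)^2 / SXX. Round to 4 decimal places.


n = 10, xbar = 10.4000.
SXX = sum((xi - xbar)^2) = 416.4000.
h = 1/10 + (13 - 10.4000)^2 / 416.4000 = 0.1162.

0.1162


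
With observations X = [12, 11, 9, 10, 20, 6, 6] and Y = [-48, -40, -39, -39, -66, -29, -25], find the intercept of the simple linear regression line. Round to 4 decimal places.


Compute b1 = -2.7821 from the OLS formula.
With xbar = 10.5714 and ybar = -40.8571, the intercept is:
b0 = -40.8571 - -2.7821 * 10.5714 = -11.4463.

-11.4463


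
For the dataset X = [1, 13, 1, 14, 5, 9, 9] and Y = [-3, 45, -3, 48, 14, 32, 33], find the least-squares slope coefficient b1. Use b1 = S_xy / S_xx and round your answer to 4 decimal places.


The sample means are xbar = 7.4286 and ybar = 23.7143.
Compute S_xx = 167.7143 and S_xy = 672.8571.
Slope b1 = S_xy / S_xx = 672.8571 / 167.7143 = 4.0119.

4.0119


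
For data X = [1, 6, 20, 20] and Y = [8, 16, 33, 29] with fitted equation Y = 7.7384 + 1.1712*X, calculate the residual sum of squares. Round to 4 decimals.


Predicted values from Y = 7.7384 + 1.1712*X.
Residuals: [-0.9096, 1.2344, 1.8376, -2.1624].
SSres = 10.4039.

10.4039


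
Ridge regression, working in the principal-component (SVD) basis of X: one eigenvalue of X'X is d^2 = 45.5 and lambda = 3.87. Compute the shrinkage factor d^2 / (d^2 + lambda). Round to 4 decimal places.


d^2 + lambda = 45.5 + 3.87 = 49.3700.
Shrinkage factor = 45.5/49.3700 = 0.9216.

0.9216


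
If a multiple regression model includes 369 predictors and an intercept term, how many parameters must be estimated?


Each predictor gets one coefficient, plus one intercept.
Total parameters = 369 + 1 = 370.

370


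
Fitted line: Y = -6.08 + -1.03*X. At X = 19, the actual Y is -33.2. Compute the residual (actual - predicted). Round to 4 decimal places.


Compute yhat = -6.08 + (-1.03)(19) = -25.6500.
Residual = actual - predicted = -33.2 - -25.6500 = -7.5500.

-7.5500


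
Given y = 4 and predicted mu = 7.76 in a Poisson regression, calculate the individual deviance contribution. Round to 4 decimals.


First: ln(4/7.76) = -0.662688.
Then: 4 * -0.662688 = -2.650752.
y - mu = 4 - 7.76 = -3.76.
D = 2(-2.650752 - -3.76) = 2.218496, which rounds to 2.2185.

2.2185


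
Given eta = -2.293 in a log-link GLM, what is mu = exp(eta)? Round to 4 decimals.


mu = exp(eta) = exp(-2.293).
= 0.1010.

0.1010


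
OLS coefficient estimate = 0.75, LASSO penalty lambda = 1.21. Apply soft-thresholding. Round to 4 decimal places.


|beta_OLS| = 0.75.
lambda = 1.21.
Since |beta| <= lambda, the coefficient is set to 0.
Result = 0.0000.

0.0000


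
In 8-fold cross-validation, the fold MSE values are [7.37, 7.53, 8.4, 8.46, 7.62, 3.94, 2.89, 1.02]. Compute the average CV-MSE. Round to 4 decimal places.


Add all fold MSEs: 47.2300.
Divide by k = 8: 47.2300/8 = 5.9038.

5.9038


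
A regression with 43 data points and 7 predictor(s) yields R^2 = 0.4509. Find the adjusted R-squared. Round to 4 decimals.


Using the formula:
(1 - 0.4509) = 0.5491.
Multiply by 42/35: 0.5491 * 42 = 23.0622, then 23.0622 / 35 = 0.6589.
Adj R^2 = 1 - 0.6589 = 0.3411.

0.3411


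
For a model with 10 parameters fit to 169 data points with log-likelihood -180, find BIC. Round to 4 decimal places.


Compute k*ln(n) = 10*ln(169) = 10*5.129899 = 51.298990.
Then -2*loglik = 360.
BIC = 51.298990 + 360 = 411.298990, which rounds to 411.2990.

411.2990


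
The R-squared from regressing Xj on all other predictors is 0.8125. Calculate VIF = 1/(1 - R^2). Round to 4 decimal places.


VIF = 1 / (1 - 0.8125).
= 1 / 0.1875 = 5.3333.

5.3333


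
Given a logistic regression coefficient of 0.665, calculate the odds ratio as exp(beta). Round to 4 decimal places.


Odds ratio = exp(beta) = exp(0.665).
= 1.9445.

1.9445


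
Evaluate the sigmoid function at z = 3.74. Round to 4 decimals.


exp(-3.7400) = 0.0238.
1 + exp(-z) = 1.0238.
sigmoid = 1/1.0238 = 0.9768.

0.9768


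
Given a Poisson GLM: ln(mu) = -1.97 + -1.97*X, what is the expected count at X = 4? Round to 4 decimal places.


Linear predictor: eta = -1.97 + (-1.97)(4) = -9.8500.
Expected count: mu = exp(-9.8500) = 0.0001.

0.0001


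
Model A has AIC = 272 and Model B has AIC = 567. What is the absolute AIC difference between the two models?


Absolute difference = |272 - 567| = 295.
The model with lower AIC (A) is preferred.

295


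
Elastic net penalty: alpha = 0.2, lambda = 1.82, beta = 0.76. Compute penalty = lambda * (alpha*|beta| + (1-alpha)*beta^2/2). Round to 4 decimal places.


alpha * |beta| = 0.2 * 0.76 = 0.1520.
(1-alpha) * beta^2/2 = 0.8 * 0.5776/2 = 0.2310.
Total = 1.82 * (0.1520 + 0.2310) = 0.6971.

0.6971


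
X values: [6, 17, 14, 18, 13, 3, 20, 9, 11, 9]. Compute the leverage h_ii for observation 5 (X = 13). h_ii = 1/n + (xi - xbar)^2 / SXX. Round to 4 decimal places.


n = 10, xbar = 12.0000.
SXX = sum((xi - xbar)^2) = 266.0000.
h = 1/10 + (13 - 12.0000)^2 / 266.0000 = 0.1038.

0.1038


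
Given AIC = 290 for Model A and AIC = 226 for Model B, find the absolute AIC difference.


Compute |290 - 226| = 64.
Model B has the smaller AIC.

64


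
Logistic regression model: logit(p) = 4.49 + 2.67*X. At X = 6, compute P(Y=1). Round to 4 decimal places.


Compute z = 4.49 + (2.67)(6) = 20.5100.
exp(-z) = 0.0000.
P = 1/(1 + 0.0000) = 1.0000.

1.0000


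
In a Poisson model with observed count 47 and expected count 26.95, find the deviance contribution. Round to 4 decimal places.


y/mu = 47/26.95 = 1.743970 (approx.), and ln(47/26.95) = 0.556164.
y * ln(y/mu) = 47 * 0.556164 = 26.139708.
y - mu = 20.05.
D = 2 * (26.139708 - 20.05) = 12.179416, which rounds to 12.1794.

12.1794


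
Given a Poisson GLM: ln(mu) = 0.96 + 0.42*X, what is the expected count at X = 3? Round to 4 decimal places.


eta = 0.96 + 0.42 * 3 = 2.2200.
mu = exp(2.2200) = 9.2073.

9.2073


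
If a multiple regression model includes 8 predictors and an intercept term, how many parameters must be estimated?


Total coefficients = number of predictors + 1 (for the intercept).
= 8 + 1 = 9.

9


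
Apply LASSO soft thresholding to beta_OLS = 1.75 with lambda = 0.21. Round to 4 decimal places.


|beta_OLS| = 1.75.
lambda = 0.21.
Since |beta| > lambda, coefficient = sign(beta)*(|beta| - lambda) = 1.5400.
Result = 1.5400.

1.5400


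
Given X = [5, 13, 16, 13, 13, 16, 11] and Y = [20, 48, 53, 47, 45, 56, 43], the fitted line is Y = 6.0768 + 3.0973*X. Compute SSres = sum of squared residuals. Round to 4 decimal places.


Predicted values from Y = 6.0768 + 3.0973*X.
Residuals: [-1.5633, 1.6583, -2.6336, 0.6583, -1.3417, 0.3664, 2.8529].
SSres = 22.6365.

22.6365


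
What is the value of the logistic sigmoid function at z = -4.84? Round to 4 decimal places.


Compute exp(4.8400) = 126.4694.
Sigmoid = 1 / (1 + 126.4694) = 1 / 127.4694 = 0.0078.

0.0078


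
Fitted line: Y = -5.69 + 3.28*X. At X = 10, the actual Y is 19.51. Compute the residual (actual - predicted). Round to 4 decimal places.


Fitted value at X = 10 is yhat = -5.69 + 3.28*10 = 27.1100.
Residual = 19.51 - 27.1100 = -7.6000.

-7.6000


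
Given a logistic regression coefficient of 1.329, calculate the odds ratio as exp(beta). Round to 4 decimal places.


The odds ratio is computed as:
OR = e^(1.329) = 3.7773.

3.7773


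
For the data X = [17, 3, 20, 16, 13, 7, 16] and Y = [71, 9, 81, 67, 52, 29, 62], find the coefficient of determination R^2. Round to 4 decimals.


Fit the OLS line: b0 = -2.3081, b1 = 4.2082.
SSres = 22.2252.
SStot = 3898.0000.
R^2 = 1 - 22.2252/3898.0000 = 0.9943.

0.9943


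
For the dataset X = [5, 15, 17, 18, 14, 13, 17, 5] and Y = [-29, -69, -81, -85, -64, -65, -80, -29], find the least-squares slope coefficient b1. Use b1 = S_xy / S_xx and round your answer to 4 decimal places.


Calculate xbar = 13.0000, ybar = -62.7500.
S_xx = 190.0000, S_xy = -807.0000.
Using b1 = S_xy / S_xx = -807.0000 / 190.0000, we get b1 = -4.2474.

-4.2474


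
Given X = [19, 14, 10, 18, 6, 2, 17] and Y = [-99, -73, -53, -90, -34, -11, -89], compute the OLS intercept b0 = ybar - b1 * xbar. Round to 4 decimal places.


Compute b1 = -5.0338 from the OLS formula.
With xbar = 12.2857 and ybar = -64.1429, the intercept is:
b0 = -64.1429 - -5.0338 * 12.2857 = -2.2988.

-2.2988


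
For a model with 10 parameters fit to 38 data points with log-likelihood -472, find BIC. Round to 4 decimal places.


Compute k*ln(n) = 10*ln(38) = 10*3.637586 = 36.375860.
Then -2*loglik = 944.
BIC = 36.375860 + 944 = 980.375860, which rounds to 980.3759.

980.3759


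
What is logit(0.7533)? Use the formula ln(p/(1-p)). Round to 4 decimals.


Compute the odds: 0.7533/0.2467 = 3.0535.
Take the natural log: ln(3.0535) = 1.1163.

1.1163


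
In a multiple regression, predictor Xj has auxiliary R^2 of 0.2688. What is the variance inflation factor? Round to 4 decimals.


Denominator: 1 - 0.2688 = 0.7312.
VIF = 1 / 0.7312 = 1.3676.

1.3676


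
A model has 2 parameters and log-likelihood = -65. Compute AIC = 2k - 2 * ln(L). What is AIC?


Compute:
2k = 2*2 = 4.
-2*loglik = -2*(-65) = 130.
AIC = 4 + 130 = 134.

134


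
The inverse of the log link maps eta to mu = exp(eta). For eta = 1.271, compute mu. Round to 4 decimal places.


mu = exp(eta) = exp(1.271).
= 3.5644.

3.5644


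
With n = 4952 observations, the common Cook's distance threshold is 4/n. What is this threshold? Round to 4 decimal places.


Using the rule of thumb:
Threshold = 4 / 4952 = 0.0008.

0.0008


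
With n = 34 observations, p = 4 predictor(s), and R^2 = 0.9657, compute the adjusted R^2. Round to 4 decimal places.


Adjusted R^2 = 1 - (1 - R^2) * (n-1)/(n-p-1).
(1 - R^2) = 0.0343.
(n-1)/(n-p-1) = 33/29.
(1 - R^2) * (n-1) = 0.0343 * 33 = 1.1319.
Divide by (n-p-1): 1.1319 / 29 = 0.0390.
Adj R^2 = 1 - 0.0390 = 0.9610.

0.9610


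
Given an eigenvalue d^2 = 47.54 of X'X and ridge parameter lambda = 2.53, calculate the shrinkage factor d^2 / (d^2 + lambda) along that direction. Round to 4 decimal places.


d^2 + lambda = 47.54 + 2.53 = 50.0700.
Shrinkage factor = 47.54/50.0700 = 0.9495.

0.9495


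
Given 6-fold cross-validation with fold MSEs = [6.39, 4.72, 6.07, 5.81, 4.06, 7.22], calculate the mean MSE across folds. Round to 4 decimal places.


Total MSE across folds = 34.2700.
CV-MSE = 34.2700/6 = 5.7117.

5.7117


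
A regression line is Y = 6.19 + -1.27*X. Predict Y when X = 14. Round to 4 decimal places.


Plug X = 14 into Y = 6.19 + -1.27*X:
Y = 6.19 + -17.7800 = -11.5900.

-11.5900


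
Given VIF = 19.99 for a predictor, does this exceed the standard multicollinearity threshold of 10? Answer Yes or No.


The threshold is 10.
VIF = 19.99 is >= 10.
Multicollinearity indication: Yes.

Yes


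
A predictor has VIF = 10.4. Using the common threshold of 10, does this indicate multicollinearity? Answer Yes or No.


Check: VIF = 10.4 vs threshold = 10.
Since 10.4 >= 10, the answer is Yes.

Yes


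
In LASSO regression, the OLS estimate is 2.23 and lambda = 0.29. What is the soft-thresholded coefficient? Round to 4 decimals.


|beta_OLS| = 2.23.
lambda = 0.29.
Since |beta| > lambda, coefficient = sign(beta)*(|beta| - lambda) = 1.9400.
Result = 1.9400.

1.9400
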